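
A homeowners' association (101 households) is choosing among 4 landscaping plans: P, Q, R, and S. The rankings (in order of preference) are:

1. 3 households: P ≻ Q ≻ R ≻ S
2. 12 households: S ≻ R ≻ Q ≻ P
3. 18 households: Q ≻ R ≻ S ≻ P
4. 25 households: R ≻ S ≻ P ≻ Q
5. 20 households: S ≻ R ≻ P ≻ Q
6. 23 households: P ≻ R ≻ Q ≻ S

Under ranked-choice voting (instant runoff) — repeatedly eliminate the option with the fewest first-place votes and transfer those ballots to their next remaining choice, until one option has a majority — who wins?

Round 1: P 26, Q 18, R 25, S 32. Eliminate Q.
Round 2: P 26, R 43, S 32. Eliminate P.
Round 3: R 69, S 32. R has a majority.

R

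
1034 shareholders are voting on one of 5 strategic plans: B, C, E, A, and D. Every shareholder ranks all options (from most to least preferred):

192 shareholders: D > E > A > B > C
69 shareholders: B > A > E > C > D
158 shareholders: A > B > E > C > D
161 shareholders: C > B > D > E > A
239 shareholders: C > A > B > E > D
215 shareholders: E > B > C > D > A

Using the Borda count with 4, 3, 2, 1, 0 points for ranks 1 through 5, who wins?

B

B: 192·1 + 69·4 + 158·3 + 161·3 + 239·2 + 215·3 = 2548
C: 192·0 + 69·1 + 158·1 + 161·4 + 239·4 + 215·2 = 2257
E: 192·3 + 69·2 + 158·2 + 161·1 + 239·1 + 215·4 = 2290
A: 192·2 + 69·3 + 158·4 + 161·0 + 239·3 + 215·0 = 1940
D: 192·4 + 69·0 + 158·0 + 161·2 + 239·0 + 215·1 = 1305
B has the highest Borda score (2548).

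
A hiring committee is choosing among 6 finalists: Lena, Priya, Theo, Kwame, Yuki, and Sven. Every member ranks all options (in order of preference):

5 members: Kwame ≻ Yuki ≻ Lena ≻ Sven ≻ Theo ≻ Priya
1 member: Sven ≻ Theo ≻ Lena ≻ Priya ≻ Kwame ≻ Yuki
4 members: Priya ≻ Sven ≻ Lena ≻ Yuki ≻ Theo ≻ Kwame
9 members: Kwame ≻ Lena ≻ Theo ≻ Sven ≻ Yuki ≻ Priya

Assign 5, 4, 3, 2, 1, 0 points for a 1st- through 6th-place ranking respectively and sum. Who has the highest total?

Kwame

Lena: 5·3 + 1·3 + 4·3 + 9·4 = 66
Priya: 5·0 + 1·2 + 4·5 + 9·0 = 22
Theo: 5·1 + 1·4 + 4·1 + 9·3 = 40
Kwame: 5·5 + 1·1 + 4·0 + 9·5 = 71
Yuki: 5·4 + 1·0 + 4·2 + 9·1 = 37
Sven: 5·2 + 1·5 + 4·4 + 9·2 = 49
Kwame has the highest Borda score (71).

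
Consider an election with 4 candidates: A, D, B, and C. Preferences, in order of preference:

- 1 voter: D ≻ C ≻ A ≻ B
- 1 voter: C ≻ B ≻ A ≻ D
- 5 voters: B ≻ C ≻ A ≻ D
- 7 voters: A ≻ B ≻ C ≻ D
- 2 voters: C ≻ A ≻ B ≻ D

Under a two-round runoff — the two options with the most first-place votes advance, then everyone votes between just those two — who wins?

Round 1 first-place votes: A 7, D 1, B 5, C 3.
A and B advance.
Runoff: A is preferred to B by 10 voters; B by 6.
A wins the runoff.

A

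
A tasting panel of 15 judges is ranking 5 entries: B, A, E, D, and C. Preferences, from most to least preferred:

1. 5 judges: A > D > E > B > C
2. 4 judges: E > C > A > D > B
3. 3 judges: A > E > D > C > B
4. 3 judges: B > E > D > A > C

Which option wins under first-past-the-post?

First-place votes: B 3, A 8, E 4, D 0, C 0.
A has the most first-place votes.

A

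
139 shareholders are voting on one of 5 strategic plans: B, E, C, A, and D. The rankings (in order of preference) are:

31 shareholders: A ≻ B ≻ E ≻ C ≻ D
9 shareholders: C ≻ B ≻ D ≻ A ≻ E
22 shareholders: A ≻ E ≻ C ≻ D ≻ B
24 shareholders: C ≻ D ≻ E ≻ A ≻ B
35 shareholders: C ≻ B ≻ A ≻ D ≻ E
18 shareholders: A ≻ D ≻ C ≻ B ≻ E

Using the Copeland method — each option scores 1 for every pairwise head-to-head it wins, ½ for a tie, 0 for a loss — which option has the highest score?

B: beats E and D; loses to C and A → score 2.
E: loses to B, C, A, and D → score 0.
C: beats B, E, and D; loses to A → score 3.
A: beats B, E, C, and D → score 4.
D: beats E; loses to B, C, and A → score 1.
A has the best pairwise record.

A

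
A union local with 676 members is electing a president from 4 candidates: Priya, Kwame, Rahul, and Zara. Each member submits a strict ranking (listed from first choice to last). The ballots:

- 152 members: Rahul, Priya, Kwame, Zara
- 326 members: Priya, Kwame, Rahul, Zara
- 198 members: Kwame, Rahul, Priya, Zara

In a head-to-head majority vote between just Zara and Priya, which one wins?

Priya

Voters preferring Zara to Priya: 0; preferring Priya to Zara: 676.
Priya wins the head-to-head.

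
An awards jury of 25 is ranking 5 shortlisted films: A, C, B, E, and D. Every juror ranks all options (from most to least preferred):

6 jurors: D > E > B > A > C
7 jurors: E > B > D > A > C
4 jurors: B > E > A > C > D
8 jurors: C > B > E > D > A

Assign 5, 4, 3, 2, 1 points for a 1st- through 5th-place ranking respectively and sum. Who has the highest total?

A: 6·2 + 7·2 + 4·3 + 8·1 = 46
C: 6·1 + 7·1 + 4·2 + 8·5 = 61
B: 6·3 + 7·4 + 4·5 + 8·4 = 98
E: 6·4 + 7·5 + 4·4 + 8·3 = 99
D: 6·5 + 7·3 + 4·1 + 8·2 = 71
E has the highest Borda score (99).

E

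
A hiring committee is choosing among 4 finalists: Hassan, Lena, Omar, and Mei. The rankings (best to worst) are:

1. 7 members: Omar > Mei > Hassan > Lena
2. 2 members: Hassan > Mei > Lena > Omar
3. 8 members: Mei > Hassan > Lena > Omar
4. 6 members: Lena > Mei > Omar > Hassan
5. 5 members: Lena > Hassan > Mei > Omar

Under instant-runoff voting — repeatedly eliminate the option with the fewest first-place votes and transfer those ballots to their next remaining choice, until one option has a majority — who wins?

Mei

Round 1: Hassan 2, Lena 11, Omar 7, Mei 8. Eliminate Hassan.
Round 2: Lena 11, Omar 7, Mei 10. Eliminate Omar.
Round 3: Lena 11, Mei 17. Mei has a majority.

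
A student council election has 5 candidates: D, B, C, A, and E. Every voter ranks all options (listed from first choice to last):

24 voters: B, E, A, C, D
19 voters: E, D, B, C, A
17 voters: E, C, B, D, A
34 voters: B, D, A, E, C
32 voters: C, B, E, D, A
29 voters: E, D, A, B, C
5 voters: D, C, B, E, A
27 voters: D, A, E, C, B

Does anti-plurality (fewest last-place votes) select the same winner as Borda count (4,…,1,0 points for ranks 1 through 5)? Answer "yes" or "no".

yes

Anti-plurality — last-place votes: D 24, B 27, C 63, A 73, E 0. Winner: E.
Borda — scores: D 423, B 439, C 264, A 255, E 489. Winner: E.
The two methods agree.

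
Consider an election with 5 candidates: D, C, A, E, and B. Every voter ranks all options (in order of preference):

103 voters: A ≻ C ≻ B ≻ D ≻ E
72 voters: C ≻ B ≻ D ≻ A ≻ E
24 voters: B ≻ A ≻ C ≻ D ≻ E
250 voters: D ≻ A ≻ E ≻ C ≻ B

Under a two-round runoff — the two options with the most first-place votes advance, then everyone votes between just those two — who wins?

D

Round 1 first-place votes: D 250, C 72, A 103, E 0, B 24.
D and A advance.
Runoff: D is preferred to A by 322 voters; A by 127.
D wins the runoff.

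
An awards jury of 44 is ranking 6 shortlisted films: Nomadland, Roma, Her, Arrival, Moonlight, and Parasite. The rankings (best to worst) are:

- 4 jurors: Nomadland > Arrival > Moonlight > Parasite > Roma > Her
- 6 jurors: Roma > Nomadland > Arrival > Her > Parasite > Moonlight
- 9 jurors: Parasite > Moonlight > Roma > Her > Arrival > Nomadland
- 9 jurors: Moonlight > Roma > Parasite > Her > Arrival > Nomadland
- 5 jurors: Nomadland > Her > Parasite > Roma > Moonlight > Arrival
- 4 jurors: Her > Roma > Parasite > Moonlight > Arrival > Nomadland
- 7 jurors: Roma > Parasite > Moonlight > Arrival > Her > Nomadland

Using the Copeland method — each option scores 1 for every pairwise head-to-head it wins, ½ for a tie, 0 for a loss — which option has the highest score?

Roma

Nomadland: loses to Roma, Her, Arrival, Moonlight, and Parasite → score 0.
Roma: beats Nomadland, Her, Arrival, and Parasite; ties Moonlight → score 4.5.
Her: beats Nomadland and Arrival; loses to Roma, Moonlight, and Parasite → score 2.
Arrival: beats Nomadland; loses to Roma, Her, Moonlight, and Parasite → score 1.
Moonlight: beats Nomadland, Her, and Arrival; ties Roma; loses to Parasite → score 3.5.
Parasite: beats Nomadland, Her, Arrival, and Moonlight; loses to Roma → score 4.
Roma has the best pairwise record.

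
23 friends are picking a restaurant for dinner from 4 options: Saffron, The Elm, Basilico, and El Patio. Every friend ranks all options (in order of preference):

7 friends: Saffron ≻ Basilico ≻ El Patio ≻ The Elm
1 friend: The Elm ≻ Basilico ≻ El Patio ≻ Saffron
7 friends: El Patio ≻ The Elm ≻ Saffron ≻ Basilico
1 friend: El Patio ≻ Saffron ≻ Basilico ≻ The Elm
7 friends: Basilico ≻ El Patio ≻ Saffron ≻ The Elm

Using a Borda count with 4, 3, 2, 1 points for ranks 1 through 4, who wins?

El Patio

Saffron: 7·4 + 1·1 + 7·2 + 1·3 + 7·2 = 60
The Elm: 7·1 + 1·4 + 7·3 + 1·1 + 7·1 = 40
Basilico: 7·3 + 1·3 + 7·1 + 1·2 + 7·4 = 61
El Patio: 7·2 + 1·2 + 7·4 + 1·4 + 7·3 = 69
El Patio has the highest Borda score (69).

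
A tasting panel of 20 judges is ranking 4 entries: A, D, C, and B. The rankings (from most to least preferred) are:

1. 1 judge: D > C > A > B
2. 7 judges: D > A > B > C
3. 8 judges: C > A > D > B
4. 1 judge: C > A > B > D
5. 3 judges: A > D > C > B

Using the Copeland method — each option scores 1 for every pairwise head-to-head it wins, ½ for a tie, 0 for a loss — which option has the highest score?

A: beats D and B; ties C → score 2.5.
D: beats C and B; loses to A → score 2.
C: beats B; ties A; loses to D → score 1.5.
B: loses to A, D, and C → score 0.
A has the best pairwise record.

A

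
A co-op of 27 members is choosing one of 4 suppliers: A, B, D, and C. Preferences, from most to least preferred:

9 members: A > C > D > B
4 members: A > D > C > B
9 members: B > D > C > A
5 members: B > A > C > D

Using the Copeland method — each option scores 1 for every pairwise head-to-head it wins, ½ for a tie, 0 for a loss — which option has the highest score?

A: beats D and C; loses to B → score 2.
B: beats A, D, and C → score 3.
D: loses to A, B, and C → score 0.
C: beats D; loses to A and B → score 1.
B has the best pairwise record.

B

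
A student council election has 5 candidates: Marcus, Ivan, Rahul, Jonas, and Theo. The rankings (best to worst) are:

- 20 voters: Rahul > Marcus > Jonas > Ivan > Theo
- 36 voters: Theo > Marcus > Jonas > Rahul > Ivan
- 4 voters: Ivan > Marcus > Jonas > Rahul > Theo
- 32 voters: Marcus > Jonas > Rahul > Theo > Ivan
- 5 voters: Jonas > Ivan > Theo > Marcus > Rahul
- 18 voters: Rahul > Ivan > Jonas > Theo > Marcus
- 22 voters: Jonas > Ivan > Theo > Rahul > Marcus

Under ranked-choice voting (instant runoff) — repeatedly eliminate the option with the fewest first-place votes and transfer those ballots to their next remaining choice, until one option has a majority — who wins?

Rahul

Round 1: Marcus 32, Ivan 4, Rahul 38, Jonas 27, Theo 36. Eliminate Ivan.
Round 2: Marcus 36, Rahul 38, Jonas 27, Theo 36. Eliminate Jonas.
Round 3: Marcus 36, Rahul 38, Theo 63. Eliminate Marcus.
Round 4: Rahul 74, Theo 63. Rahul has a majority.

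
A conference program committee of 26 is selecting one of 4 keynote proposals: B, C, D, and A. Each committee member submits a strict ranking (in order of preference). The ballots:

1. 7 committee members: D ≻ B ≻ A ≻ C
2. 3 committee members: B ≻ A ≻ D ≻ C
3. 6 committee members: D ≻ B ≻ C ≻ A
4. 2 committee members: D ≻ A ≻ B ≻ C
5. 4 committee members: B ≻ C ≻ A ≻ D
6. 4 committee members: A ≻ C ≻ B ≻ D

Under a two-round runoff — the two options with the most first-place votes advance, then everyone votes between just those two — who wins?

D

Round 1 first-place votes: B 7, C 0, D 15, A 4.
D and B advance.
Runoff: D is preferred to B by 15 voters; B by 11.
D wins the runoff.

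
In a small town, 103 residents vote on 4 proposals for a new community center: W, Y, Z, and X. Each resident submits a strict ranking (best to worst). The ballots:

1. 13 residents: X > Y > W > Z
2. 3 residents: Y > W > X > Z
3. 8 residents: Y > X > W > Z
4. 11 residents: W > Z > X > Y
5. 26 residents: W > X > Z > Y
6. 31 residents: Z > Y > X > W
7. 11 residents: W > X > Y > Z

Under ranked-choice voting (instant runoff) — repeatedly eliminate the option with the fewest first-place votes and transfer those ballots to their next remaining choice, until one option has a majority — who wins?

W

Round 1: W 48, Y 11, Z 31, X 13. Eliminate Y.
Round 2: W 51, Z 31, X 21. Eliminate X.
Round 3: W 72, Z 31. W has a majority.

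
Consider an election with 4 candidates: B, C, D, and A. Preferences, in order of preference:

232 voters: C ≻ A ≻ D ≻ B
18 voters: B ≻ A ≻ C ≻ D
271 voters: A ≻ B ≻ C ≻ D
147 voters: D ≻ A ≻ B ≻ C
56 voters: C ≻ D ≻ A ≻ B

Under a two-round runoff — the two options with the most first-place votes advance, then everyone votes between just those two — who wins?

Round 1 first-place votes: B 18, C 288, D 147, A 271.
C and A advance.
Runoff: C is preferred to A by 288 voters; A by 436.
A wins the runoff.

A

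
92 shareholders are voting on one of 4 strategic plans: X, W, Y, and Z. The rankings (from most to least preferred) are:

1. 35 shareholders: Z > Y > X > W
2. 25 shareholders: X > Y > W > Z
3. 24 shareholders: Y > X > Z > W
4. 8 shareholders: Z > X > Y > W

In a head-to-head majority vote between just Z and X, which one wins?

X

Voters preferring Z to X: 43; preferring X to Z: 49.
X wins the head-to-head.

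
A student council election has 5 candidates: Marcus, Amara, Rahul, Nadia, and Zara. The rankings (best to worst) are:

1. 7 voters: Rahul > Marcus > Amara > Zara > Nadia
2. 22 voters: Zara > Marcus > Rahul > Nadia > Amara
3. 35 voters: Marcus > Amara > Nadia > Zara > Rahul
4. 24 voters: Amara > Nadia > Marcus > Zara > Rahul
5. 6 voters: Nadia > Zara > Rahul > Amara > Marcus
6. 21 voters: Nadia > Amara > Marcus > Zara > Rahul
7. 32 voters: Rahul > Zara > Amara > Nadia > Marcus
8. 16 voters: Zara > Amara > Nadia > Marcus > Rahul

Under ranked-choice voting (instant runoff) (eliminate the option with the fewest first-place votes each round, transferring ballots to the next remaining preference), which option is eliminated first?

Round 1: Marcus 35, Amara 24, Rahul 39, Nadia 27, Zara 38. Eliminate Amara.

Amara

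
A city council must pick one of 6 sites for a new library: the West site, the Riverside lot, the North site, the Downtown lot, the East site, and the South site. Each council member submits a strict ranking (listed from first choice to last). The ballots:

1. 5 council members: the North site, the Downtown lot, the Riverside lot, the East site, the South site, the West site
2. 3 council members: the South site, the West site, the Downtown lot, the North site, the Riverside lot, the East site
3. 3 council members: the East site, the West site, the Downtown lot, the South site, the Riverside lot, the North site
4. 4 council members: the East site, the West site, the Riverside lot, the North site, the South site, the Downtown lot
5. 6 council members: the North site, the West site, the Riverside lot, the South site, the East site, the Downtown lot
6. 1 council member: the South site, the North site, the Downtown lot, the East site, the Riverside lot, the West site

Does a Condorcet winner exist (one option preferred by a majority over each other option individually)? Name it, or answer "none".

the North site vs the West site: 12–10 for the North site.
the North site vs the Riverside lot: 15–7 for the North site.
the North site vs the Downtown lot: 16–6 for the North site.
the North site vs the East site: 15–7 for the North site.
the North site vs the South site: 15–7 for the North site.
the North site beats every other option head-to-head.

the North site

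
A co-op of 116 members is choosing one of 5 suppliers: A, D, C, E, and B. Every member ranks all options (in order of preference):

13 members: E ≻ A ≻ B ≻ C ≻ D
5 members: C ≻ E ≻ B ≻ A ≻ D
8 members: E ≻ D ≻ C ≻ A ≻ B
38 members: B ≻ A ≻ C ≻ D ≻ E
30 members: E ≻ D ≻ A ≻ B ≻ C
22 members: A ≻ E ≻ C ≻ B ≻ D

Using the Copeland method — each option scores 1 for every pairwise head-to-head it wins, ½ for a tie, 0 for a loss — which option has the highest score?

A: beats D, C, E, and B → score 4.
D: loses to A, C, E, and B → score 0.
C: beats D; loses to A, E, and B → score 1.
E: beats D, C, and B; loses to A → score 3.
B: beats D and C; loses to A and E → score 2.
A has the best pairwise record.

A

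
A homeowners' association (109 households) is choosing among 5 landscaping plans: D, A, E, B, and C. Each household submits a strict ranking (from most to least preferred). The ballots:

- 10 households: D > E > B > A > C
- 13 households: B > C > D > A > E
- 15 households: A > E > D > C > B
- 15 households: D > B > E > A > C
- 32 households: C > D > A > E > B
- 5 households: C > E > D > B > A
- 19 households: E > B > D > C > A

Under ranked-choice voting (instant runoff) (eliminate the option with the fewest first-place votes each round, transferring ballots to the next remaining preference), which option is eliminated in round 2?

A

Round 1: D 25, A 15, E 19, B 13, C 37. Eliminate B.
Round 2: D 25, A 15, E 19, C 50. Eliminate A.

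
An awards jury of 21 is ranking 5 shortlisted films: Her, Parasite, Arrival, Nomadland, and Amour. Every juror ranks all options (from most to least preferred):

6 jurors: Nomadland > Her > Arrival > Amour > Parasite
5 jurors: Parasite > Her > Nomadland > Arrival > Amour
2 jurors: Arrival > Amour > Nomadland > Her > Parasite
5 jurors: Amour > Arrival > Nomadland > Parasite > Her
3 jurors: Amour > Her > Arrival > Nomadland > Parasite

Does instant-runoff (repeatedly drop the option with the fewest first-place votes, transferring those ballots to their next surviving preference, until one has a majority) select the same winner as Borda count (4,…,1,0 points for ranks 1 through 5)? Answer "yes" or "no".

yes

Instant-runoff — R1 Her 0, Parasite 5, Arrival 2, Nomadland 6, Amour 8 (Her out); R2 Parasite 5, Arrival 2, Nomadland 6, Amour 8 (Arrival out); R3 Parasite 5, Nomadland 6, Amour 10 (Parasite out); R4 Nomadland 11, Amour 10 (Nomadland winner). Winner: Nomadland.
Borda — scores: Her 44, Parasite 25, Arrival 46, Nomadland 51, Amour 44. Winner: Nomadland.
The two methods agree.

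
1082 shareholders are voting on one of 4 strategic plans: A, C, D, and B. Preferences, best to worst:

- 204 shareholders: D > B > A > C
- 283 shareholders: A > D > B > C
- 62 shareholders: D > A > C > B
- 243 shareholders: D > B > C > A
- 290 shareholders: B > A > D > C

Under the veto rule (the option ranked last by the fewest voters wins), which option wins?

Last-place votes: A 243, C 777, D 0, B 62.
D is ranked last by the fewest voters, so D wins.

D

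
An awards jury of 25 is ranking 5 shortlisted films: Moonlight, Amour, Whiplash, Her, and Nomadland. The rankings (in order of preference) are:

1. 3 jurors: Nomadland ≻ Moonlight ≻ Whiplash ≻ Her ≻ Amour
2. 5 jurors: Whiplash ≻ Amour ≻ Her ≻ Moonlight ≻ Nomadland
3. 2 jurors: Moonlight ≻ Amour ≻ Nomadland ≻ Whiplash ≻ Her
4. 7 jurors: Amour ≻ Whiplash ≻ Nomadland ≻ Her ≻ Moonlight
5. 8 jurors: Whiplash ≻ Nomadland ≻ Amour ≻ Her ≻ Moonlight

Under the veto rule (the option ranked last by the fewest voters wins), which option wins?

Whiplash

Last-place votes: Moonlight 15, Amour 3, Whiplash 0, Her 2, Nomadland 5.
Whiplash is ranked last by the fewest voters, so Whiplash wins.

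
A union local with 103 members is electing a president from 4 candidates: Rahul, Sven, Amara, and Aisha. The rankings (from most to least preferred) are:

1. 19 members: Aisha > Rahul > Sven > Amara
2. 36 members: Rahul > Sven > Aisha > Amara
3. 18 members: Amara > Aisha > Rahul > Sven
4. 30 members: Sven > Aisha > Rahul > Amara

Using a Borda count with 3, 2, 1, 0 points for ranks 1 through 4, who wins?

Rahul: 19·2 + 36·3 + 18·1 + 30·1 = 194
Sven: 19·1 + 36·2 + 18·0 + 30·3 = 181
Amara: 19·0 + 36·0 + 18·3 + 30·0 = 54
Aisha: 19·3 + 36·1 + 18·2 + 30·2 = 189
Rahul has the highest Borda score (194).

Rahul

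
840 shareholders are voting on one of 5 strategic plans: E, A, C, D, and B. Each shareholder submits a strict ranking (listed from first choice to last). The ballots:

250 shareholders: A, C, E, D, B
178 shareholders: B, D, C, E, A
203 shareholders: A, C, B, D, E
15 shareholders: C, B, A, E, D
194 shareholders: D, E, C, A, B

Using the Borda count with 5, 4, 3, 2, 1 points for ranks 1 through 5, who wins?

E: 250·3 + 178·2 + 203·1 + 15·2 + 194·4 = 2115
A: 250·5 + 178·1 + 203·5 + 15·3 + 194·2 = 2876
C: 250·4 + 178·3 + 203·4 + 15·5 + 194·3 = 3003
D: 250·2 + 178·4 + 203·2 + 15·1 + 194·5 = 2603
B: 250·1 + 178·5 + 203·3 + 15·4 + 194·1 = 2003
C has the highest Borda score (3003).

C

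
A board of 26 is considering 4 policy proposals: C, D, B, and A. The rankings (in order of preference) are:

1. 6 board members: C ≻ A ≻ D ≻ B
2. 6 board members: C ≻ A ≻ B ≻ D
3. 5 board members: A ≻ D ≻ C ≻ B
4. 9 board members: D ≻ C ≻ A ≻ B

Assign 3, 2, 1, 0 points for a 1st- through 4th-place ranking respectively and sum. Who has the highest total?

C: 6·3 + 6·3 + 5·1 + 9·2 = 59
D: 6·1 + 6·0 + 5·2 + 9·3 = 43
B: 6·0 + 6·1 + 5·0 + 9·0 = 6
A: 6·2 + 6·2 + 5·3 + 9·1 = 48
C has the highest Borda score (59).

C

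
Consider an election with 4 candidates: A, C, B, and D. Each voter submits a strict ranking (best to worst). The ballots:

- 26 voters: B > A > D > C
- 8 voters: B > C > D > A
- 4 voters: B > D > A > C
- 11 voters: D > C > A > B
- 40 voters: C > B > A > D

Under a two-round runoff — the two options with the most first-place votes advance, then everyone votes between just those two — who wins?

C

Round 1 first-place votes: A 0, C 40, B 38, D 11.
C and B advance.
Runoff: C is preferred to B by 51 voters; B by 38.
C wins the runoff.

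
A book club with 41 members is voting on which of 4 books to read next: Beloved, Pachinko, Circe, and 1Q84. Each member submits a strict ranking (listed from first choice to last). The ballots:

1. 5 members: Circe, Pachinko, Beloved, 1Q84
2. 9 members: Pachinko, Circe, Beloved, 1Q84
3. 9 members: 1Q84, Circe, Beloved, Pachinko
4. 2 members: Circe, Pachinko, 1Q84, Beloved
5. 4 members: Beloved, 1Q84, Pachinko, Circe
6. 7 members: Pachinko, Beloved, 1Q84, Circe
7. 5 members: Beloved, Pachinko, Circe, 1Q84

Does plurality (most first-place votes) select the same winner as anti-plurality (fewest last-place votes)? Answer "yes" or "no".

no

Plurality — first-place votes: Beloved 9, Pachinko 16, Circe 7, 1Q84 9. Winner: Pachinko.
Anti-plurality — last-place votes: Beloved 2, Pachinko 9, Circe 11, 1Q84 19. Winner: Beloved.
The two methods disagree.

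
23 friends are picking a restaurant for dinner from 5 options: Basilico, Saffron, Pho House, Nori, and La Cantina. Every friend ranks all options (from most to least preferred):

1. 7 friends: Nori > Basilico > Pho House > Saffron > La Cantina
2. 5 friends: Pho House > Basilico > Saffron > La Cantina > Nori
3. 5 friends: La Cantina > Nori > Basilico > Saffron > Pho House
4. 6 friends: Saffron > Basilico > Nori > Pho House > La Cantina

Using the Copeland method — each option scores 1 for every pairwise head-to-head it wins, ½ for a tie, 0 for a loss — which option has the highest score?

Basilico: beats Saffron, Pho House, and La Cantina; loses to Nori → score 3.
Saffron: beats La Cantina; loses to Basilico, Pho House, and Nori → score 1.
Pho House: beats Saffron and La Cantina; loses to Basilico and Nori → score 2.
Nori: beats Basilico, Saffron, Pho House, and La Cantina → score 4.
La Cantina: loses to Basilico, Saffron, Pho House, and Nori → score 0.
Nori has the best pairwise record.

Nori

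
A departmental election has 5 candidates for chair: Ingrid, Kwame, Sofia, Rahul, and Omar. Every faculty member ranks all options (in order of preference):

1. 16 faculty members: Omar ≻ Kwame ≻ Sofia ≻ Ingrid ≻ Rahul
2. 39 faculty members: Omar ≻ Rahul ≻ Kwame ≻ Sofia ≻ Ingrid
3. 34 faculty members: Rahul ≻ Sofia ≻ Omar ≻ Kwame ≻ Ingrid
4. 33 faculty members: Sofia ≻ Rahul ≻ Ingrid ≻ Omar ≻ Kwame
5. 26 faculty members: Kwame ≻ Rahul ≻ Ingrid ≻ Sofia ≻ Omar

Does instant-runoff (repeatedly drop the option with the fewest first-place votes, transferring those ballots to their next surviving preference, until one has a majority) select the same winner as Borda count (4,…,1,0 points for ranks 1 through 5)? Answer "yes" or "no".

yes

Instant-runoff — R1 Ingrid 0, Kwame 26, Sofia 33, Rahul 34, Omar 55 (Ingrid out); R2 Kwame 26, Sofia 33, Rahul 34, Omar 55 (Kwame out); R3 Sofia 33, Rahul 60, Omar 55 (Sofia out); R4 Rahul 93, Omar 55 (Rahul winner). Winner: Rahul.
Borda — scores: Ingrid 134, Kwame 264, Sofia 331, Rahul 430, Omar 321. Winner: Rahul.
The two methods agree.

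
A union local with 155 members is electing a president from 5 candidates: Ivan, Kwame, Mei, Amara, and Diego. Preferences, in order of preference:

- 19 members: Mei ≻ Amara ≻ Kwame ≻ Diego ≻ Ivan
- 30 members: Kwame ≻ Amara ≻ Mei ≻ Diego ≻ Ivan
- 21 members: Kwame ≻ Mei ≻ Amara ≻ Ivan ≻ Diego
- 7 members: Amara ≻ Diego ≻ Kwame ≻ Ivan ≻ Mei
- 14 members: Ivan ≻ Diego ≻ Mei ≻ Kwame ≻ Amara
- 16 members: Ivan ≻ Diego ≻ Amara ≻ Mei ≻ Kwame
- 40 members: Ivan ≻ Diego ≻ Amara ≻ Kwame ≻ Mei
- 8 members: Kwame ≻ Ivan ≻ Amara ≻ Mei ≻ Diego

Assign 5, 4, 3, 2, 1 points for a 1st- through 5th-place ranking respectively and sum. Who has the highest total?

Ivan: 19·1 + 30·1 + 21·2 + 7·2 + 14·5 + 16·5 + 40·5 + 8·4 = 487
Kwame: 19·3 + 30·5 + 21·5 + 7·3 + 14·2 + 16·1 + 40·2 + 8·5 = 497
Mei: 19·5 + 30·3 + 21·4 + 7·1 + 14·3 + 16·2 + 40·1 + 8·2 = 406
Amara: 19·4 + 30·4 + 21·3 + 7·5 + 14·1 + 16·3 + 40·3 + 8·3 = 500
Diego: 19·2 + 30·2 + 21·1 + 7·4 + 14·4 + 16·4 + 40·4 + 8·1 = 435
Amara has the highest Borda score (500).

Amara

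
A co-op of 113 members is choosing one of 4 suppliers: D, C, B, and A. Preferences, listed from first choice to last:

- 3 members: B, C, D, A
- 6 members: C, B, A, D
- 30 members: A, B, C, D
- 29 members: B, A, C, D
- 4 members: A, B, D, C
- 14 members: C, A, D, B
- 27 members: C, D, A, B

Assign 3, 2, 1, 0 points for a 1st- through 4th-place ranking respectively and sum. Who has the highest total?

A

D: 3·1 + 6·0 + 30·0 + 29·0 + 4·1 + 14·1 + 27·2 = 75
C: 3·2 + 6·3 + 30·1 + 29·1 + 4·0 + 14·3 + 27·3 = 206
B: 3·3 + 6·2 + 30·2 + 29·3 + 4·2 + 14·0 + 27·0 = 176
A: 3·0 + 6·1 + 30·3 + 29·2 + 4·3 + 14·2 + 27·1 = 221
A has the highest Borda score (221).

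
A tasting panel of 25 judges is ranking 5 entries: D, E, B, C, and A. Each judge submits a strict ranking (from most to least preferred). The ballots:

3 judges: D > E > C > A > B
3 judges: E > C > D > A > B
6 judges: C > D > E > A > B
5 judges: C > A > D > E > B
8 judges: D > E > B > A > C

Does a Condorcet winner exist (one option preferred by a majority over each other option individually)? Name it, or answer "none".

Checking pairwise contests:
C beats D 14–11.
D beats E 22–3.
D beats B 25–0.
E beats C 14–11.
D beats A 20–5.
Every option loses at least one head-to-head, so there is no Condorcet winner.

none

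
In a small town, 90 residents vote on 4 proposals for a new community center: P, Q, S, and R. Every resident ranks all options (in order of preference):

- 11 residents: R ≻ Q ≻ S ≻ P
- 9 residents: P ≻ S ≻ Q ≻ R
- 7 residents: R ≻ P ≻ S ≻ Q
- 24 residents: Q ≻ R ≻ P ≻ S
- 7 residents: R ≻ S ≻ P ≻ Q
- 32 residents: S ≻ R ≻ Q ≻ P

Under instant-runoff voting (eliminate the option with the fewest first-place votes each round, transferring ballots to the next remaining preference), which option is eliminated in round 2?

Q

Round 1: P 9, Q 24, S 32, R 25. Eliminate P.
Round 2: Q 24, S 41, R 25. Eliminate Q.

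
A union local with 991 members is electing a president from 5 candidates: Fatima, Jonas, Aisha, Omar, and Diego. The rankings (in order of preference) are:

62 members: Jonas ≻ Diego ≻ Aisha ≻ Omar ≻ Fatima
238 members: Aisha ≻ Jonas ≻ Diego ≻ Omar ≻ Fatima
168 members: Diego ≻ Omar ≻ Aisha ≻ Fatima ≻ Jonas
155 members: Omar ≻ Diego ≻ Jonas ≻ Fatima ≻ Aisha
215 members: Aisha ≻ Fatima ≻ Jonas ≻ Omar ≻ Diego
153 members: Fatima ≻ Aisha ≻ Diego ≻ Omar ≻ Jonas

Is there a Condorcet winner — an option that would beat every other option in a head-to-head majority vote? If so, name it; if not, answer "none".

Aisha vs Fatima: 683–308 for Aisha.
Aisha vs Jonas: 774–217 for Aisha.
Aisha vs Omar: 668–323 for Aisha.
Aisha vs Diego: 606–385 for Aisha.
Aisha beats every other option head-to-head.

Aisha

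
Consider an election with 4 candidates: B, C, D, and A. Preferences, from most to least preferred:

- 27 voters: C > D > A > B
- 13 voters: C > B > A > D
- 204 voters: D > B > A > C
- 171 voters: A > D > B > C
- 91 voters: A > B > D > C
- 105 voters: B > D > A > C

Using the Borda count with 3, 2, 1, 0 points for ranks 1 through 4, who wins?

D

B: 27·0 + 13·2 + 204·2 + 171·1 + 91·2 + 105·3 = 1102
C: 27·3 + 13·3 + 204·0 + 171·0 + 91·0 + 105·0 = 120
D: 27·2 + 13·0 + 204·3 + 171·2 + 91·1 + 105·2 = 1309
A: 27·1 + 13·1 + 204·1 + 171·3 + 91·3 + 105·1 = 1135
D has the highest Borda score (1309).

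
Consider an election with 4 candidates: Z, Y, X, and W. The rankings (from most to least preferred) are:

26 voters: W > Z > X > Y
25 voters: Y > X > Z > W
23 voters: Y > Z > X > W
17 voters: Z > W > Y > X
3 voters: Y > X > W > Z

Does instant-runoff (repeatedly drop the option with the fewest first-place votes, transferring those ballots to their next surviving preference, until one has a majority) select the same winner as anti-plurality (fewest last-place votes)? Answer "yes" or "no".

no

Instant-runoff — R1 Z 17, Y 51, X 0, W 26 (Y winner). Winner: Y.
Anti-plurality — last-place votes: Z 3, Y 26, X 17, W 48. Winner: Z.
The two methods disagree.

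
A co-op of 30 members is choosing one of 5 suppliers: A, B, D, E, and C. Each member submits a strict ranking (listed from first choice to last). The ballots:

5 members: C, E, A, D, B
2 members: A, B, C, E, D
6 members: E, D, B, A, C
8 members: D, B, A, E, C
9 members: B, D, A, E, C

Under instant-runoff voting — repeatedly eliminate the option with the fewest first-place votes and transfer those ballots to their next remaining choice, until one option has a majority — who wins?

B

Round 1: A 2, B 9, D 8, E 6, C 5. Eliminate A.
Round 2: B 11, D 8, E 6, C 5. Eliminate C.
Round 3: B 11, D 8, E 11. Eliminate D.
Round 4: B 19, E 11. B has a majority.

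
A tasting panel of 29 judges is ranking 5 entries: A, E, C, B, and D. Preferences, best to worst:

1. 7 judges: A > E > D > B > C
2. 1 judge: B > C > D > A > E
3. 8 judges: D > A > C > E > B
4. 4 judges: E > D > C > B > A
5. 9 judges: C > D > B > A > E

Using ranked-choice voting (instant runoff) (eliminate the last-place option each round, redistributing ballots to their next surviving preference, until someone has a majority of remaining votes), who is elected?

D

Round 1: A 7, E 4, C 9, B 1, D 8. Eliminate B.
Round 2: A 7, E 4, C 10, D 8. Eliminate E.
Round 3: A 7, C 10, D 12. Eliminate A.
Round 4: C 10, D 19. D has a majority.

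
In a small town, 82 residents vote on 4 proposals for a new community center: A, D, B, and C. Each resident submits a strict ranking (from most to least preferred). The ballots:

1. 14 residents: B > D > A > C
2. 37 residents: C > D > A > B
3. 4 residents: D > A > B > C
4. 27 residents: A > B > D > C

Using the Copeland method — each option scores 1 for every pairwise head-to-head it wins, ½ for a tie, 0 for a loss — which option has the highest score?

A: beats B and C; loses to D → score 2.
D: beats A and C; ties B → score 2.5.
B: beats C; ties D; loses to A → score 1.5.
C: loses to A, D, and B → score 0.
D has the best pairwise record.

D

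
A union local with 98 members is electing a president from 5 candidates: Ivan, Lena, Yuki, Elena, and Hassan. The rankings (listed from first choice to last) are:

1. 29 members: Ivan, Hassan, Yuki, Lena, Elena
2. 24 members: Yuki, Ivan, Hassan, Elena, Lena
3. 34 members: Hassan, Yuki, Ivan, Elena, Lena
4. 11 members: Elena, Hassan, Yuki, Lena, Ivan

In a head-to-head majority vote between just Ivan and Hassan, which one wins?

Voters preferring Ivan to Hassan: 53; preferring Hassan to Ivan: 45.
Ivan wins the head-to-head.

Ivan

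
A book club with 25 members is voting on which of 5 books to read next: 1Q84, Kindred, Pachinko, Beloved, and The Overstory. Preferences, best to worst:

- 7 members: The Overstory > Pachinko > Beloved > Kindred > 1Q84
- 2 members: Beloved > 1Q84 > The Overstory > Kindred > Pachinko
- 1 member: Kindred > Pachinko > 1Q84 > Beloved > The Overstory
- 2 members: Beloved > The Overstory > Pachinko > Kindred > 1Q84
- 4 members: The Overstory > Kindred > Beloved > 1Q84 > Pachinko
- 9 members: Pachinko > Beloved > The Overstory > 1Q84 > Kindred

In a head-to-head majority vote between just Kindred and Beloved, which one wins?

Voters preferring Kindred to Beloved: 5; preferring Beloved to Kindred: 20.
Beloved wins the head-to-head.

Beloved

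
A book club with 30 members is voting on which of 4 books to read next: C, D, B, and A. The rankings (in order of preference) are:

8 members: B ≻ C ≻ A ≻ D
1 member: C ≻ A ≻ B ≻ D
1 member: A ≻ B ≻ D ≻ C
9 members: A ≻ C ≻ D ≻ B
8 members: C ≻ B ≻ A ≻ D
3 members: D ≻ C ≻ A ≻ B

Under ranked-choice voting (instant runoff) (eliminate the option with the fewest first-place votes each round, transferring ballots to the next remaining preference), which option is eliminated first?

Round 1: C 9, D 3, B 8, A 10. Eliminate D.

D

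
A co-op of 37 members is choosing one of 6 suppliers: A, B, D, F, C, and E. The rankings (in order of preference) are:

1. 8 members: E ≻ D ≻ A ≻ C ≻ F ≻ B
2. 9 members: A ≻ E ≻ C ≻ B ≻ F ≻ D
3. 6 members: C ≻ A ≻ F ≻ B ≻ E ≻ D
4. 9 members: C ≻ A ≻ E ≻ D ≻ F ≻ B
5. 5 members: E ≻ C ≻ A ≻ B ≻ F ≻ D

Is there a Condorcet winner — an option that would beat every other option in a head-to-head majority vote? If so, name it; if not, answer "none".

none

Checking pairwise contests:
C beats A 20–17.
A beats B 37–0.
A beats D 29–8.
A beats F 37–0.
E beats C 22–15.
A beats E 24–13.
Every option loses at least one head-to-head, so there is no Condorcet winner.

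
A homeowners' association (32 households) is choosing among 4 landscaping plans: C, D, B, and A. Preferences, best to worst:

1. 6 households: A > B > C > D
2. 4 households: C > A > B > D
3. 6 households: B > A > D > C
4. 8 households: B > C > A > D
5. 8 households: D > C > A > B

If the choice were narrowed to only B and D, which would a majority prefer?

Voters preferring B to D: 24; preferring D to B: 8.
B wins the head-to-head.

B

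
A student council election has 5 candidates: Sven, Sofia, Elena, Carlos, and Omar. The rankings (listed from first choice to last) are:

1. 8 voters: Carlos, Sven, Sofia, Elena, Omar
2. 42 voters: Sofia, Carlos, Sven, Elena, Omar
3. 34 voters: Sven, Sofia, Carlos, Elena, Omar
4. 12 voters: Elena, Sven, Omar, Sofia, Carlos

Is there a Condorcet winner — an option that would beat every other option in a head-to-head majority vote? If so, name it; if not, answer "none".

Checking pairwise contests:
Carlos beats Sven 50–46.
Sven beats Sofia 54–42.
Sven beats Elena 84–12.
Sofia beats Carlos 88–8.
Sven beats Omar 96–0.
Every option loses at least one head-to-head, so there is no Condorcet winner.

none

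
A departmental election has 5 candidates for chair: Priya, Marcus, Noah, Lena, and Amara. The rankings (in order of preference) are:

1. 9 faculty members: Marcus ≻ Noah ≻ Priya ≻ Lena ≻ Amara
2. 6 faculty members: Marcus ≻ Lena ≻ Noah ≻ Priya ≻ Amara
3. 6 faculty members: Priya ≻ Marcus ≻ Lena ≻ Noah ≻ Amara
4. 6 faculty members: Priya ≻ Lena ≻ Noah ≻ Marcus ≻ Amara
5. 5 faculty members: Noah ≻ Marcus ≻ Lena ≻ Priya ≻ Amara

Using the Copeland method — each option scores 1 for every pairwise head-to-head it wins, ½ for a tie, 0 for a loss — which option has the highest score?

Marcus

Priya: beats Lena and Amara; loses to Marcus and Noah → score 2.
Marcus: beats Priya, Noah, Lena, and Amara → score 4.
Noah: beats Priya and Amara; loses to Marcus and Lena → score 2.
Lena: beats Noah and Amara; loses to Priya and Marcus → score 2.
Amara: loses to Priya, Marcus, Noah, and Lena → score 0.
Marcus has the best pairwise record.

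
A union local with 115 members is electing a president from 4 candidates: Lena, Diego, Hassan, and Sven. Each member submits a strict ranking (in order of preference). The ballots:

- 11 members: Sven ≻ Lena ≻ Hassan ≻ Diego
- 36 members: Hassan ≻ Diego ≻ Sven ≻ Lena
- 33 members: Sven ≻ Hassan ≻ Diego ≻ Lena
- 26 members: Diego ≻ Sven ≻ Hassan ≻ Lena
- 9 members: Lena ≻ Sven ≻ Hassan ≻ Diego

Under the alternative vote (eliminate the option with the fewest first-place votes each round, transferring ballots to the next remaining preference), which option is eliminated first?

Lena

Round 1: Lena 9, Diego 26, Hassan 36, Sven 44. Eliminate Lena.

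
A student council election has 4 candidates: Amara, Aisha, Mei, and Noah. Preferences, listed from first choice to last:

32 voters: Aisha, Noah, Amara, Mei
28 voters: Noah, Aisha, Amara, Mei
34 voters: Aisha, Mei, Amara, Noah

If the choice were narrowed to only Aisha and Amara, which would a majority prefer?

Aisha

Voters preferring Aisha to Amara: 94; preferring Amara to Aisha: 0.
Aisha wins the head-to-head.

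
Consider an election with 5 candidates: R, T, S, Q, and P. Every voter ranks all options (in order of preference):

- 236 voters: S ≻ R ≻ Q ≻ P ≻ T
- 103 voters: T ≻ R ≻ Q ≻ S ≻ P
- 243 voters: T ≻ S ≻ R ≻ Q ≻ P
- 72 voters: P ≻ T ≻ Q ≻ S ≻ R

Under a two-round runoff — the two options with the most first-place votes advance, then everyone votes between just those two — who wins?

Round 1 first-place votes: R 0, T 346, S 236, Q 0, P 72.
T and S advance.
Runoff: T is preferred to S by 418 voters; S by 236.
T wins the runoff.

T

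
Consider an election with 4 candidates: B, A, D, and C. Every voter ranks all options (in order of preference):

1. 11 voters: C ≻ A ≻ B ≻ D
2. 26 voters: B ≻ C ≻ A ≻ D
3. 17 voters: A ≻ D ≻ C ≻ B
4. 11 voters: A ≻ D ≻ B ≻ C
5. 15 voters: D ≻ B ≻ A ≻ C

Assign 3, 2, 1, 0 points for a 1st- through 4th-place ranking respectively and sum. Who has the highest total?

A

B: 11·1 + 26·3 + 17·0 + 11·1 + 15·2 = 130
A: 11·2 + 26·1 + 17·3 + 11·3 + 15·1 = 147
D: 11·0 + 26·0 + 17·2 + 11·2 + 15·3 = 101
C: 11·3 + 26·2 + 17·1 + 11·0 + 15·0 = 102
A has the highest Borda score (147).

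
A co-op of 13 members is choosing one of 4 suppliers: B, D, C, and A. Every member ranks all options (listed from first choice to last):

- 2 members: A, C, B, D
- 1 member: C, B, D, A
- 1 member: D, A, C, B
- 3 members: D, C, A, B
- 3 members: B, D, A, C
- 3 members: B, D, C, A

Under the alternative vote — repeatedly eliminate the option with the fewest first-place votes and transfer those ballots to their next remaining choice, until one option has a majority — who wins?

Round 1: B 6, D 4, C 1, A 2. Eliminate C.
Round 2: B 7, D 4, A 2. B has a majority.

B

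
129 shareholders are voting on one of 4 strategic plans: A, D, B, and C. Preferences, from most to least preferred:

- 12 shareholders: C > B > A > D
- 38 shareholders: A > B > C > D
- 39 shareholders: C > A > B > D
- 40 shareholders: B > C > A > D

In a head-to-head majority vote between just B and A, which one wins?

A

Voters preferring B to A: 52; preferring A to B: 77.
A wins the head-to-head.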